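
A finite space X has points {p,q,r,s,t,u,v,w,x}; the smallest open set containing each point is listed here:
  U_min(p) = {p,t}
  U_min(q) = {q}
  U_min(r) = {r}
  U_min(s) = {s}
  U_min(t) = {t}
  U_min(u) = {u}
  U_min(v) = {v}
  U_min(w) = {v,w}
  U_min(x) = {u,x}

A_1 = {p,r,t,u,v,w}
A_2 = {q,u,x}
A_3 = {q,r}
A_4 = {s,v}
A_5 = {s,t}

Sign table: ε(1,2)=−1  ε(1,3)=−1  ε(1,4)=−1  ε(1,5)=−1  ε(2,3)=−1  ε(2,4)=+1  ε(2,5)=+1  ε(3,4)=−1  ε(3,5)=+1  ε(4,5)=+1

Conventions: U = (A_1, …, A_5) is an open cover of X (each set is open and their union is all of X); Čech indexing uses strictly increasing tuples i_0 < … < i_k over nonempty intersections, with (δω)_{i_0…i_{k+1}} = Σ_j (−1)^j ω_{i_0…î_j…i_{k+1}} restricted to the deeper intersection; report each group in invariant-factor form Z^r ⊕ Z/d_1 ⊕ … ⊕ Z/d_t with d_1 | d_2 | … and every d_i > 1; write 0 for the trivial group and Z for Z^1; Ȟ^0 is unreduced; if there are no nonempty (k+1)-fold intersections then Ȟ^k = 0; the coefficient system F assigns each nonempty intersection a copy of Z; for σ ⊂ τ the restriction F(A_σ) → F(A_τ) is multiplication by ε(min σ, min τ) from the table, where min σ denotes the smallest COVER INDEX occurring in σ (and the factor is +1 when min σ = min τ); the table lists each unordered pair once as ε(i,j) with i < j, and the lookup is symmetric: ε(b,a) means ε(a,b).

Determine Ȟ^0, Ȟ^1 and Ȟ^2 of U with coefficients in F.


Ȟ^0 = 0; Ȟ^1 = Z ⊕ Z/2; Ȟ^2 = 0

nerve of the cover:
  A12={u} A13={r} A14={v} A15={t} A23={q} A45={s}
C dims 5,6; δ0: rk 5, SNF 1^4·2
Ȟ^0 = (5 − 5) − 0 = 0, so Ȟ^0 ≅ 0
Ȟ^1 = (6 − 0) − 5 = 1 plus torsion [2], so Ȟ^1 ≅ Z ⊕ Z/2
Ȟ^2 = (0 − 0) − 0 = 0, so Ȟ^2 ≅ 0


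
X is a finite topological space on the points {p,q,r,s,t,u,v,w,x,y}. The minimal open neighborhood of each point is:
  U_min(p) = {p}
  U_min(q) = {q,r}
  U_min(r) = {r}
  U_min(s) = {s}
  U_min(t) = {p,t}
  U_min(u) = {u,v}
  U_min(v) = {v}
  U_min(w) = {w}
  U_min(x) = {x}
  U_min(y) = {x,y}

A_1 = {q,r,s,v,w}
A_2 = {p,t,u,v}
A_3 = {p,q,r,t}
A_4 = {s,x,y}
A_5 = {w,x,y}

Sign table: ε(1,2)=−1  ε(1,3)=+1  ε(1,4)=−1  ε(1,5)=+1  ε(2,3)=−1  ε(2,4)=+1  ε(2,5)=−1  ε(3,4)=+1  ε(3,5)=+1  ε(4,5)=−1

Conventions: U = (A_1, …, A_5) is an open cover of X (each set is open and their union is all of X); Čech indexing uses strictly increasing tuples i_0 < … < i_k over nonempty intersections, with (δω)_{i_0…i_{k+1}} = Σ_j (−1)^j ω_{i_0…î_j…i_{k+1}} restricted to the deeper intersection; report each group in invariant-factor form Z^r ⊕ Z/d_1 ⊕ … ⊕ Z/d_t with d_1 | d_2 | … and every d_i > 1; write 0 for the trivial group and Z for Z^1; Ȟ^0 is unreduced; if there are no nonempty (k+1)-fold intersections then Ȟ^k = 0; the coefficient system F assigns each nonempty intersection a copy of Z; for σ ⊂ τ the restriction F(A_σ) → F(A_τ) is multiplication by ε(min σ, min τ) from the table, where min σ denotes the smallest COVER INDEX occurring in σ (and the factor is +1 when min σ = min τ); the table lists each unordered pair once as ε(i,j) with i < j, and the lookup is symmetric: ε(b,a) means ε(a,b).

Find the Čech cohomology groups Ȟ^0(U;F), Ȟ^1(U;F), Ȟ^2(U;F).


Ȟ^0(U;F) ≅ Z, Ȟ^1(U;F) ≅ Z^2, Ȟ^2(U;F) ≅ 0

cover nerve:
  A12={v} A13={q,r} A14={s} A15={w} A23={p,t} A45={x,y}
C dims 5,6; δ0: rk 4, SNF 1^4
Ȟ^0: (5−4)−0=1 ⇒ Z
Ȟ^1: (6−0)−4=2 ⇒ Z^2
Ȟ^2: (0−0)−0=0 ⇒ 0


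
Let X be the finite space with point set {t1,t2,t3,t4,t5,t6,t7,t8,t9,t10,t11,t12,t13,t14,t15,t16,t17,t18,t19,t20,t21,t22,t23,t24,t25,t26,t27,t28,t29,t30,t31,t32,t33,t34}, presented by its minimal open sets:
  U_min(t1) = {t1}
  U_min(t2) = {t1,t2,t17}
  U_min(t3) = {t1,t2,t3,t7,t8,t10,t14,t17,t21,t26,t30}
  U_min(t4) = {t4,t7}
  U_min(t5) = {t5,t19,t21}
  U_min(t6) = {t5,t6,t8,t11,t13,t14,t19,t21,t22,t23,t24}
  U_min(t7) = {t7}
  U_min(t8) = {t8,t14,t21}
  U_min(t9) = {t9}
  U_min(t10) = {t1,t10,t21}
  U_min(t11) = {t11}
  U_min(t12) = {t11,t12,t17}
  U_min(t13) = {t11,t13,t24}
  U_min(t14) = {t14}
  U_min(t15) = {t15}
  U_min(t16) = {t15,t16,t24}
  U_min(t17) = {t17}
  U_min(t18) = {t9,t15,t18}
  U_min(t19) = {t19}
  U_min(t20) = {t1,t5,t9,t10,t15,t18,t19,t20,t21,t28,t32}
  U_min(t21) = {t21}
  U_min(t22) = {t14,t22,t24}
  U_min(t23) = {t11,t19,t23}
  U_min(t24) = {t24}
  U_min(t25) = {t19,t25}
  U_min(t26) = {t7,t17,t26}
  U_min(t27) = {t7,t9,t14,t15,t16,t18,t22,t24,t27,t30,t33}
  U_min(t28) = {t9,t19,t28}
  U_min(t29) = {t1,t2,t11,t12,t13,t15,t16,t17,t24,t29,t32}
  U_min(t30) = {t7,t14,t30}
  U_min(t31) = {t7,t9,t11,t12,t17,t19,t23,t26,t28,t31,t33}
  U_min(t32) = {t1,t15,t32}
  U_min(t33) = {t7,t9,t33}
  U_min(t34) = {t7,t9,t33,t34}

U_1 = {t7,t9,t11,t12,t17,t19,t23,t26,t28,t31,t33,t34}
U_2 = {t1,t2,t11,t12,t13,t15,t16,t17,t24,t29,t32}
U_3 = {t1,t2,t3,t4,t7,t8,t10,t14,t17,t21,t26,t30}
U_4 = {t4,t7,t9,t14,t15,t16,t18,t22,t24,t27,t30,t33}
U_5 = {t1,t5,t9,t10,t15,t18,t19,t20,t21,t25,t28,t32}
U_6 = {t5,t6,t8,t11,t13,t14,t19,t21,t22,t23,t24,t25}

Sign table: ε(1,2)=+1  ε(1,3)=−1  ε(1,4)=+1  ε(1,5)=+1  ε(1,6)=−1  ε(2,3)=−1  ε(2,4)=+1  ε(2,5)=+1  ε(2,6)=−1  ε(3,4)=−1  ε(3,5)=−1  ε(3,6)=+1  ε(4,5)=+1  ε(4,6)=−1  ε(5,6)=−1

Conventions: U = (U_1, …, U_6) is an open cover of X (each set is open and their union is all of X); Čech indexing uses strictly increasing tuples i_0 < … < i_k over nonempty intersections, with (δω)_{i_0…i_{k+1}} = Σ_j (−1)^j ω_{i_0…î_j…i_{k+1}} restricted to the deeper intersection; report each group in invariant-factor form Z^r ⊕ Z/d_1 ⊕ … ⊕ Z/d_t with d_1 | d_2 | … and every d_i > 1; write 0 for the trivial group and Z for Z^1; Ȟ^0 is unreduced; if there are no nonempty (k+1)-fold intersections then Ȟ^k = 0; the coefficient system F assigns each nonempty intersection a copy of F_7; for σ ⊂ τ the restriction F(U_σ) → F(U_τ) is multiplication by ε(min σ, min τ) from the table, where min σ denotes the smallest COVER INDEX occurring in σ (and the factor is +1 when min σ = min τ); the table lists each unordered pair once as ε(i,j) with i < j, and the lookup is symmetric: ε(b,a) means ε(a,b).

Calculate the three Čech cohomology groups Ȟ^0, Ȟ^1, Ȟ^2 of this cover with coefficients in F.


nonempty overlaps:
  U12={t11,t12,t17} U13={t7,t17,t26} U14={t7,t9,t33} U15={t9,t19,t28} U16={t11,t19,t23} U23={t1,t2,t17} U24={t15,t16,t24} U25={t1,t15,t32} U26={t11,t13,t24} U34={t4,t7,t14,t30} U35={t1,t10,t21} U36={t8,t14,t21} U45={t9,t15,t18} U46={t14,t22,t24} U56={t5,t19,t21,t25}
  U123={t17} U126={t11} U134={t7} U145={t9} U156={t19} U235={t1} U245={t15} U246={t24} U346={t14} U356={t21}
C dims 6,15,10; δ0: rk_F7 5; δ1: rk_F7 10
degree 0: 6−5−0 = 1 → Ȟ^0 ≅ Z/7
degree 1: 15−10−5 = 0 → Ȟ^1 ≅ 0
degree 2: 10−0−10 = 0 → Ȟ^2 ≅ 0

Ȟ^0 = Z/7, Ȟ^1 = 0, Ȟ^2 = 0


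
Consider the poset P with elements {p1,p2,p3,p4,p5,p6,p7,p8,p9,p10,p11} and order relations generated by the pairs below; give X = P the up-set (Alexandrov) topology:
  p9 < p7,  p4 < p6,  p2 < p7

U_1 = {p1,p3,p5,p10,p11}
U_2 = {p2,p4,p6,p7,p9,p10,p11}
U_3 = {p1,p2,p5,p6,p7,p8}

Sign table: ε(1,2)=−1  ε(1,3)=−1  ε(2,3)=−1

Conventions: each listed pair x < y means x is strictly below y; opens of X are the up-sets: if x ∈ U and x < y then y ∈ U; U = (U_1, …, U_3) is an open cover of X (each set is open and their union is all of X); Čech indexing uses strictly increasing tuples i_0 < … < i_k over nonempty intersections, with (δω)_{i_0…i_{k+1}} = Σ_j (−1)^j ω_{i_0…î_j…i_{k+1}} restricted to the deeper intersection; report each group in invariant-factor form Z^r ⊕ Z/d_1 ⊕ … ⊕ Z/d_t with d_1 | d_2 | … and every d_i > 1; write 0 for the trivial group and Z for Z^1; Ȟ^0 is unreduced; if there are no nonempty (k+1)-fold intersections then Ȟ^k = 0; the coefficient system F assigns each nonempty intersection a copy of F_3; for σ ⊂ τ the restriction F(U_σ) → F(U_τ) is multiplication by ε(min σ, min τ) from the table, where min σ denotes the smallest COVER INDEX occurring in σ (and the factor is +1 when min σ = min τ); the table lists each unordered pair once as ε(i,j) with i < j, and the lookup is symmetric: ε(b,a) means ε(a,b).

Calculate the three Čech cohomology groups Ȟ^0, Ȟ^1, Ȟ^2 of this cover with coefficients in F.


nonempty intersections:
  U12={p10,p11} U13={p1,p5} U23={p2,p6,p7}
C dims 3,3; δ0: rk_F3 3
Ȟ^0: (3−3)−0=0 ⇒ 0
Ȟ^1: (3−0)−3=0 ⇒ 0
Ȟ^2: (0−0)−0=0 ⇒ 0

Ȟ^0 = 0, Ȟ^1 = 0 and Ȟ^2 = 0


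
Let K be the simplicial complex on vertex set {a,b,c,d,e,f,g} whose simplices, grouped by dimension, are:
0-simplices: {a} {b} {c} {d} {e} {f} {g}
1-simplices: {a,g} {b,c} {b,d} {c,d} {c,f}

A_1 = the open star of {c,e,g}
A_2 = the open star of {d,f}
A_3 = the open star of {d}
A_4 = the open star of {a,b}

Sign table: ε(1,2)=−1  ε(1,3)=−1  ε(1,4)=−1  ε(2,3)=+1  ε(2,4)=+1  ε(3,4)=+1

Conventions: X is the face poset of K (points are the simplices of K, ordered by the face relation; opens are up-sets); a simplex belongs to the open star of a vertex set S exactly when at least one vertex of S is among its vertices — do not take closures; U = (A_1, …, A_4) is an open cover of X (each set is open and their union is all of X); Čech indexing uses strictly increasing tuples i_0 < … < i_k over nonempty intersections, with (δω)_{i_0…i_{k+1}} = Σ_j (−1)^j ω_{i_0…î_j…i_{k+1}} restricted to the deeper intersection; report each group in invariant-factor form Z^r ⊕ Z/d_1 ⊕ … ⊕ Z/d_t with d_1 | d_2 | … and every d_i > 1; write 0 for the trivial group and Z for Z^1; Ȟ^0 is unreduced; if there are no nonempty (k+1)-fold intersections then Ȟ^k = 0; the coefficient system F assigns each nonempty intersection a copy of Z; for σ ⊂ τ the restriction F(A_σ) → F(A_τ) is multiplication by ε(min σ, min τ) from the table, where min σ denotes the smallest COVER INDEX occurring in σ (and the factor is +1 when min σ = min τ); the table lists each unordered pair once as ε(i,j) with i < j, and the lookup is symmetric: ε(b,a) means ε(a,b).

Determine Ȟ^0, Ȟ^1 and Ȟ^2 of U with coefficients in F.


Ȟ^0(U;F) ≅ Z,  Ȟ^1(U;F) ≅ Z,  Ȟ^2(U;F) ≅ 0

nerve of the cover:
  A1={{c},{e},{g},{a,g},{b,c},{c,d},{c,f}} A2={{d},{f},{b,d},{c,d},{c,f}} A3={{d},{b,d},{c,d}} A4={{a},{b},{a,g},{b,c},{b,d}}
  A12={{c,d},{c,f}} A13={{c,d}} A14={{a,g},{b,c}} A23={{d},{b,d},{c,d}} A24={{b,d}} A34={{b,d}}
  A123={{c,d}} A234={{b,d}}
C dims 4,6,2; δ0: rk 3, SNF 1^3; δ1: rk 2, SNF 1^2
Ȟ^0 = (4 − 3) − 0 = 1, so Ȟ^0 ≅ Z
Ȟ^1 = (6 − 2) − 3 = 1, so Ȟ^1 ≅ Z
Ȟ^2 = (2 − 0) − 2 = 0, so Ȟ^2 ≅ 0


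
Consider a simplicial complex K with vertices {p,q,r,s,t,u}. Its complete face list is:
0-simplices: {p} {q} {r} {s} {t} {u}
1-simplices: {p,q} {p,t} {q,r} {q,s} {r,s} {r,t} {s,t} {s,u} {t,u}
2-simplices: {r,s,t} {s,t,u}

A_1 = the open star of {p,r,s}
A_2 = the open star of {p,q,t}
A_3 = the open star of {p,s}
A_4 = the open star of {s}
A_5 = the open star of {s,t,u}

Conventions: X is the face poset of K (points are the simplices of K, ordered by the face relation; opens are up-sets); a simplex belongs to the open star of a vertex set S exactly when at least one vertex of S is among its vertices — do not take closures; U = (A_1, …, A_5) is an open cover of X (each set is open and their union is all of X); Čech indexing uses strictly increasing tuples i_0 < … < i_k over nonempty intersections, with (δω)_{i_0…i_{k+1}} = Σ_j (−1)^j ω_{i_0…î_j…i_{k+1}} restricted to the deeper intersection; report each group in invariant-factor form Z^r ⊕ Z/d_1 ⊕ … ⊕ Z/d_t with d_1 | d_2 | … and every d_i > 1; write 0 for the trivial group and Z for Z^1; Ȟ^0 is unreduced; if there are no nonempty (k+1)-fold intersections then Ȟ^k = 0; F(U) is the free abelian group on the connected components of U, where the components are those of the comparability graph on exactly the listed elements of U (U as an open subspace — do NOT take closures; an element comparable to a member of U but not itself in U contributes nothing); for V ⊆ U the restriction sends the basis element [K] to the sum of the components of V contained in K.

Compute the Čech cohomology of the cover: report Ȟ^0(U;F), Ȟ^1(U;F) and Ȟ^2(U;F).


Ȟ^0(U;F) ≅ Z; Ȟ^1(U;F) ≅ Z^2; Ȟ^2(U;F) ≅ 0

intersection data:
  A1={{p},{r},{s},{p,q},{p,t},{q,r},{q,s},{r,s},{r,t},{s,t},{s,u},{r,s,t},{s,t,u}} A2={{p},{q},{t},{p,q},{p,t},{q,r},{q,s},{r,t},{s,t},{t,u},{r,s,t},{s,t,u}} A3={{p},{s},{p,q},{p,t},{q,s},{r,s},{s,t},{s,u},{r,s,t},{s,t,u}} A4={{s},{q,s},{r,s},{s,t},{s,u},{r,s,t},{s,t,u}} A5={{s},{t},{u},{p,t},{q,s},{r,s},{r,t},{s,t},{s,u},{t,u},{r,s,t},{s,t,u}}
  A12={{p},{p,q},{p,t},{q,r},{q,s},{r,t},{s,t},{r,s,t},{s,t,u}} A13={{p},{s},{p,q},{p,t},{q,s},{r,s},{s,t},{s,u},{r,s,t},{s,t,u}} A14={{s},{q,s},{r,s},{s,t},{s,u},{r,s,t},{s,t,u}} A15={{s},{p,t},{q,s},{r,s},{r,t},{s,t},{s,u},{r,s,t},{s,t,u}} A23={{p},{p,q},{p,t},{q,s},{s,t},{r,s,t},{s,t,u}} A24={{q,s},{s,t},{r,s,t},{s,t,u}} A25={{t},{p,t},{q,s},{r,t},{s,t},{t,u},{r,s,t},{s,t,u}} A34={{s},{q,s},{r,s},{s,t},{s,u},{r,s,t},{s,t,u}} A35={{s},{p,t},{q,s},{r,s},{s,t},{s,u},{r,s,t},{s,t,u}} A45={{s},{q,s},{r,s},{s,t},{s,u},{r,s,t},{s,t,u}}
  A123={{p},{p,q},{p,t},{q,s},{s,t},{r,s,t},{s,t,u}} A124={{q,s},{s,t},{r,s,t},{s,t,u}} A125={{p,t},{q,s},{r,t},{s,t},{r,s,t},{s,t,u}} A134={{s},{q,s},{r,s},{s,t},{s,u},{r,s,t},{s,t,u}} A135={{s},{p,t},{q,s},{r,s},{s,t},{s,u},{r,s,t},{s,t,u}} A145={{s},{q,s},{r,s},{s,t},{s,u},{r,s,t},{s,t,u}} A234={{q,s},{s,t},{r,s,t},{s,t,u}} A235={{p,t},{q,s},{s,t},{r,s,t},{s,t,u}} A245={{q,s},{s,t},{r,s,t},{s,t,u}} A345={{s},{q,s},{r,s},{s,t},{s,u},{r,s,t},{s,t,u}}
  A1234={{q,s},{s,t},{r,s,t},{s,t,u}} A1235={{p,t},{q,s},{s,t},{r,s,t},{s,t,u}} A1245={{q,s},{s,t},{r,s,t},{s,t,u}} A1345={{s},{q,s},{r,s},{s,t},{s,u},{r,s,t},{s,t,u}} A2345={{q,s},{s,t},{r,s,t},{s,t,u}}
  A12345={{q,s},{s,t},{r,s,t},{s,t,u}}
components per intersection:
  A1: {{p},{p,q},{p,t}} {{r},{s},{q,r},{q,s},{r,s},{r,t},{s,t},{s,u},{r,s,t},{s,t,u}}
  A2: {{p},{q},{t},{p,q},{p,t},{q,r},{q,s},{r,t},{s,t},{t,u},{r,s,t},{s,t,u}}
  A3: {{p},{p,q},{p,t}} {{s},{q,s},{r,s},{s,t},{s,u},{r,s,t},{s,t,u}}
  A4: {{s},{q,s},{r,s},{s,t},{s,u},{r,s,t},{s,t,u}}
  A5: {{s},{t},{u},{p,t},{q,s},{r,s},{r,t},{s,t},{s,u},{t,u},{r,s,t},{s,t,u}}
  A12: {{p},{p,q},{p,t}} {{q,r}} {{q,s}} {{r,t},{s,t},{r,s,t},{s,t,u}}
  A13: {{p},{p,q},{p,t}} {{s},{q,s},{r,s},{s,t},{s,u},{r,s,t},{s,t,u}}
  A14: {{s},{q,s},{r,s},{s,t},{s,u},{r,s,t},{s,t,u}}
  A15: {{s},{q,s},{r,s},{r,t},{s,t},{s,u},{r,s,t},{s,t,u}} {{p,t}}
  A23: {{p},{p,q},{p,t}} {{q,s}} {{s,t},{r,s,t},{s,t,u}}
  A24: {{q,s}} {{s,t},{r,s,t},{s,t,u}}
  A25: {{t},{p,t},{r,t},{s,t},{t,u},{r,s,t},{s,t,u}} {{q,s}}
  A34: {{s},{q,s},{r,s},{s,t},{s,u},{r,s,t},{s,t,u}}
  A35: {{s},{q,s},{r,s},{s,t},{s,u},{r,s,t},{s,t,u}} {{p,t}}
  A45: {{s},{q,s},{r,s},{s,t},{s,u},{r,s,t},{s,t,u}}
  A123: {{p},{p,q},{p,t}} {{q,s}} {{s,t},{r,s,t},{s,t,u}}
  A124: {{q,s}} {{s,t},{r,s,t},{s,t,u}}
  A125: {{p,t}} {{q,s}} {{r,t},{s,t},{r,s,t},{s,t,u}}
  A134: {{s},{q,s},{r,s},{s,t},{s,u},{r,s,t},{s,t,u}}
  A135: {{s},{q,s},{r,s},{s,t},{s,u},{r,s,t},{s,t,u}} {{p,t}}
  A145: {{s},{q,s},{r,s},{s,t},{s,u},{r,s,t},{s,t,u}}
  A234: {{q,s}} {{s,t},{r,s,t},{s,t,u}}
  A235: {{p,t}} {{q,s}} {{s,t},{r,s,t},{s,t,u}}
  A245: {{q,s}} {{s,t},{r,s,t},{s,t,u}}
  A345: {{s},{q,s},{r,s},{s,t},{s,u},{r,s,t},{s,t,u}}
  A1234: {{q,s}} {{s,t},{r,s,t},{s,t,u}}
  A1235: {{p,t}} {{q,s}} {{s,t},{r,s,t},{s,t,u}}
  A1245: {{q,s}} {{s,t},{r,s,t},{s,t,u}}
  A1345: {{s},{q,s},{r,s},{s,t},{s,u},{r,s,t},{s,t,u}}
  A2345: {{q,s}} {{s,t},{r,s,t},{s,t,u}}
  A12345: {{q,s}} {{s,t},{r,s,t},{s,t,u}}
C dims 7,20,20,10; δ0: rk 6, SNF 1^6; δ1: rk 12, SNF 1^12; δ2: rk 8, SNF 1^8
Ȟ^0 = (7 − 6) − 0 = 1, so Ȟ^0 ≅ Z
Ȟ^1 = (20 − 12) − 6 = 2, so Ȟ^1 ≅ Z^2
Ȟ^2 = (20 − 8) − 12 = 0, so Ȟ^2 ≅ 0


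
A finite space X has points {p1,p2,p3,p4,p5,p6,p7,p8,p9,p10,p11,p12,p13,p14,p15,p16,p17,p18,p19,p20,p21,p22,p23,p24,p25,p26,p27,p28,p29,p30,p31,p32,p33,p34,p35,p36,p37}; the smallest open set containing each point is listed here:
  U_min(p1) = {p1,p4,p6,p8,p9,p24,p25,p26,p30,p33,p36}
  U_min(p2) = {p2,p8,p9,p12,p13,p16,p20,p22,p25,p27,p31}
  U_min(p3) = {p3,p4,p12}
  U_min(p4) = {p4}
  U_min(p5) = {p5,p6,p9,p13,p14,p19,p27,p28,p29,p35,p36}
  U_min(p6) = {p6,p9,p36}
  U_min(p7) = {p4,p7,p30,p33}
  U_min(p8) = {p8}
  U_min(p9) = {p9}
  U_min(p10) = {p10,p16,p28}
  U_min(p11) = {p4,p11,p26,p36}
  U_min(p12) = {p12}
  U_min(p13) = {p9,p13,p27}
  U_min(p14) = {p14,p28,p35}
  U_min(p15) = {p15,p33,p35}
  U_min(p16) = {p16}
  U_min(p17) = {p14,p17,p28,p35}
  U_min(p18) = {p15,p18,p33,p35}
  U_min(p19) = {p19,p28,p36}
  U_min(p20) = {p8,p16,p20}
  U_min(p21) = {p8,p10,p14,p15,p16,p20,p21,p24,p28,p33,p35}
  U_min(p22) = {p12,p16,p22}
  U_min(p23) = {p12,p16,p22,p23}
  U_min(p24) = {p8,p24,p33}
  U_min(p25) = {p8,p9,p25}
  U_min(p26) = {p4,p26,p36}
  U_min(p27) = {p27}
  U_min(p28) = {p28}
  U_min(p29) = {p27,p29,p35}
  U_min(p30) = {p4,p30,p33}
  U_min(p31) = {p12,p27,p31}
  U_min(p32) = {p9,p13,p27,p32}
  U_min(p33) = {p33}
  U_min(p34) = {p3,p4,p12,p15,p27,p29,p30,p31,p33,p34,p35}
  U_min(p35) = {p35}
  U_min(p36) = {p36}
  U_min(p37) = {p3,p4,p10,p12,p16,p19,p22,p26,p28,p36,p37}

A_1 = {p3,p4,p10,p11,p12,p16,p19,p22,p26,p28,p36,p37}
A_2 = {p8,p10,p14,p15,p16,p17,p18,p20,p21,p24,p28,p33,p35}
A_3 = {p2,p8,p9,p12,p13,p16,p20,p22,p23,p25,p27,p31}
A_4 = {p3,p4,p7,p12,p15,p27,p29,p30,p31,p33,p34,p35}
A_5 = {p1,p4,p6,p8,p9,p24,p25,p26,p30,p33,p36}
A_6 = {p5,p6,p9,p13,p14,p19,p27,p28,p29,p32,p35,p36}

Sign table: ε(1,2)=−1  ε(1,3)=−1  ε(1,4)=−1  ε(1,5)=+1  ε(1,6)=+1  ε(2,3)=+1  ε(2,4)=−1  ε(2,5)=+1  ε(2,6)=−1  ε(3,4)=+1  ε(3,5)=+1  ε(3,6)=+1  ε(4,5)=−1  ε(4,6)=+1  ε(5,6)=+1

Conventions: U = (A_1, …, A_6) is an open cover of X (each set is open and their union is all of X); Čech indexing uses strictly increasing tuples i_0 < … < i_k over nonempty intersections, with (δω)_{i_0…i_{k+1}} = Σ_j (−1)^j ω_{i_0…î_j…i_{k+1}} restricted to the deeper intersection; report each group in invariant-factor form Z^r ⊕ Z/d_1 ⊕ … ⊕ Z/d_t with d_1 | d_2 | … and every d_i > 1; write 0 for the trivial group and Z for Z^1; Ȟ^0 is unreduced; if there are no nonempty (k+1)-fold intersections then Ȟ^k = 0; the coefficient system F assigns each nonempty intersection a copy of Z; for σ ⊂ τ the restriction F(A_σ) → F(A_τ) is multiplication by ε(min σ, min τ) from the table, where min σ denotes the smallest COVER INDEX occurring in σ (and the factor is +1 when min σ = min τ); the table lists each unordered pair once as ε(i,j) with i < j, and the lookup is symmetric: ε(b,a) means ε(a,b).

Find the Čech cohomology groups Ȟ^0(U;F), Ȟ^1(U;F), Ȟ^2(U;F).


intersection data:
  A12={p10,p16,p28} A13={p12,p16,p22} A14={p3,p4,p12} A15={p4,p26,p36} A16={p19,p28,p36} A23={p8,p16,p20} A24={p15,p33,p35} A25={p8,p24,p33} A26={p14,p28,p35} A34={p12,p27,p31} A35={p8,p9,p25} A36={p9,p13,p27} A45={p4,p30,p33} A46={p27,p29,p35} A56={p6,p9,p36}
  A123={p16} A126={p28} A134={p12} A145={p4} A156={p36} A235={p8} A245={p33} A246={p35} A346={p27} A356={p9}
C dims 6,15,10; δ0: rk 6, SNF 1^5·2; δ1: rk 9, SNF 1^9
Ȟ^0 = (6 − 6) − 0 = 0, so Ȟ^0 ≅ 0
Ȟ^1 = (15 − 9) − 6 = 0 plus torsion [2], so Ȟ^1 ≅ Z/2
Ȟ^2 = (10 − 0) − 9 = 1, so Ȟ^2 ≅ Z

Ȟ^0 ≅ 0; Ȟ^1 ≅ Z/2; Ȟ^2 ≅ Z


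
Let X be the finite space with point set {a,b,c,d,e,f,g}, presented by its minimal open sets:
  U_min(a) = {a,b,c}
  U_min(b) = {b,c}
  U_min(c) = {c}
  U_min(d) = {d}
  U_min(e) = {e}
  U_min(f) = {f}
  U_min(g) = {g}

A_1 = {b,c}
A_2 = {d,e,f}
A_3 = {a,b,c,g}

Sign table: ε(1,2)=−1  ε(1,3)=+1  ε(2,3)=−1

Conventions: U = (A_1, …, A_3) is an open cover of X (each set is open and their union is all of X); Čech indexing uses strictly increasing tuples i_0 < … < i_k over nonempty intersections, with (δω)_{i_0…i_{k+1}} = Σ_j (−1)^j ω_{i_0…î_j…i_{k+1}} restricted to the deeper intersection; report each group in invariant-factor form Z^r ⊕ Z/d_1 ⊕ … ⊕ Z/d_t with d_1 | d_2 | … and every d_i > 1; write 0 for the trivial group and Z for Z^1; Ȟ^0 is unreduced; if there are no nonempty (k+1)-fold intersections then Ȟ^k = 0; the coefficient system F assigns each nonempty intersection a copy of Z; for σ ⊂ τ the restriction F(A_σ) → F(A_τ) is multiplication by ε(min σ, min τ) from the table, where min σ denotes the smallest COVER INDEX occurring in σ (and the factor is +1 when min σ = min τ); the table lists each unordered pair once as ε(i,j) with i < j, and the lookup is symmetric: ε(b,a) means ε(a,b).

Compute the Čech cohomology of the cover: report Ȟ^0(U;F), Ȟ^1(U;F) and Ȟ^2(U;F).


Ȟ^0(U;F) ≅ Z^2, Ȟ^1(U;F) ≅ 0 and Ȟ^2(U;F) ≅ 0

cover nerve:
  A13={b,c}
C dims 3,1; δ0: rk 1, SNF 1^1
Ȟ^0: (3−1)−0=2 ⇒ Z^2
Ȟ^1: (1−0)−1=0 ⇒ 0
Ȟ^2: (0−0)−0=0 ⇒ 0


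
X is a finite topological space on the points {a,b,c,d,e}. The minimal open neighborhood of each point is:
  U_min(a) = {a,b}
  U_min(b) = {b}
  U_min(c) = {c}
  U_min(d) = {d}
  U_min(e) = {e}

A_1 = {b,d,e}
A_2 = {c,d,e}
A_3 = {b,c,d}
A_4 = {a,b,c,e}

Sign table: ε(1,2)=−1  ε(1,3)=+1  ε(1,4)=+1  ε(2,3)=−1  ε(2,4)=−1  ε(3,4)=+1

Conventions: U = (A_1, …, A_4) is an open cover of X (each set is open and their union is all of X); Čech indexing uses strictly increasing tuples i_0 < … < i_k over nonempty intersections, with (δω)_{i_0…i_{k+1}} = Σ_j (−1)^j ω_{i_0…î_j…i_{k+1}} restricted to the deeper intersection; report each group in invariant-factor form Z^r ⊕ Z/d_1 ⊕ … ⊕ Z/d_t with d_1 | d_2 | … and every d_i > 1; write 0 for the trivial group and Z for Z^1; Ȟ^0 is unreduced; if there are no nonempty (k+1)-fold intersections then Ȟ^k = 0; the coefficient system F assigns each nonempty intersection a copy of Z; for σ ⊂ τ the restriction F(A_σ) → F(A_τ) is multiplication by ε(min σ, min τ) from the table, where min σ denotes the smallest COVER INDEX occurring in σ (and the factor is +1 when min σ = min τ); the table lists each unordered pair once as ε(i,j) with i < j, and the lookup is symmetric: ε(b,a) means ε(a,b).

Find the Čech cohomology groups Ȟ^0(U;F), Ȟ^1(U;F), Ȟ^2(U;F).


nerve simplices:
  A12={d,e} A13={b,d} A14={b,e} A23={c,d} A24={c,e} A34={b,c}
  A123={d} A124={e} A134={b} A234={c}
C dims 4,6,4; δ0: rk 3, SNF 1^3; δ1: rk 3, SNF 1^3
degree 0: 4−3−0 = 1 → Ȟ^0 ≅ Z
degree 1: 6−3−3 = 0 → Ȟ^1 ≅ 0
degree 2: 4−0−3 = 1 → Ȟ^2 ≅ Z

Ȟ^0 = Z, Ȟ^1 = 0 and Ȟ^2 = Z


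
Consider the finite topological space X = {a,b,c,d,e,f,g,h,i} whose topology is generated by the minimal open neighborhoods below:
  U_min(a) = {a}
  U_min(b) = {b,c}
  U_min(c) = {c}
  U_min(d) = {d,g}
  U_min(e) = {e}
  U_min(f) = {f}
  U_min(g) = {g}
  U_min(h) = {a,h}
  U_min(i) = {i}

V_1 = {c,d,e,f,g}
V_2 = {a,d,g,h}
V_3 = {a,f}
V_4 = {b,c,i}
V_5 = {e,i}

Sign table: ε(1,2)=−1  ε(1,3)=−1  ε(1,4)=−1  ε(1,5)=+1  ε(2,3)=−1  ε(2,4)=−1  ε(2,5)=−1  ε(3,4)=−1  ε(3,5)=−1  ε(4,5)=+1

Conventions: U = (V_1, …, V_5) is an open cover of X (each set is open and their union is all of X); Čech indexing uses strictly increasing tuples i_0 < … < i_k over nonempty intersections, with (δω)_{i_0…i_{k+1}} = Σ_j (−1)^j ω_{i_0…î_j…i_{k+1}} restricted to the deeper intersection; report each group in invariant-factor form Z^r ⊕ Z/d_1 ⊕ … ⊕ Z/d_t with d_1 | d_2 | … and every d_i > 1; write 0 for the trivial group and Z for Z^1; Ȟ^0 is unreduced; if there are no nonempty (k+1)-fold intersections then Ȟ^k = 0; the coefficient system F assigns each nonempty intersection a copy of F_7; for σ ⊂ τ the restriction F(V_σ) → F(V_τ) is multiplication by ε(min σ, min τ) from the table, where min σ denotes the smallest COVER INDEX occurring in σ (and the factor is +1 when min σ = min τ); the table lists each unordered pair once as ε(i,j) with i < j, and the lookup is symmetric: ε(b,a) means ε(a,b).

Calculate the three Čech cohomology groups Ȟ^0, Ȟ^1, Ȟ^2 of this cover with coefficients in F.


nonempty overlaps:
  V12={d,g} V13={f} V14={c} V15={e} V23={a} V45={i}
C dims 5,6; δ0: rk_F7 5
degree 0: 5−5−0 = 0 → Ȟ^0 ≅ 0
degree 1: 6−0−5 = 1 → Ȟ^1 ≅ Z/7
degree 2: 0−0−0 = 0 → Ȟ^2 ≅ 0

Ȟ^0(U;F) ≅ 0; Ȟ^1(U;F) ≅ Z/7; Ȟ^2(U;F) ≅ 0


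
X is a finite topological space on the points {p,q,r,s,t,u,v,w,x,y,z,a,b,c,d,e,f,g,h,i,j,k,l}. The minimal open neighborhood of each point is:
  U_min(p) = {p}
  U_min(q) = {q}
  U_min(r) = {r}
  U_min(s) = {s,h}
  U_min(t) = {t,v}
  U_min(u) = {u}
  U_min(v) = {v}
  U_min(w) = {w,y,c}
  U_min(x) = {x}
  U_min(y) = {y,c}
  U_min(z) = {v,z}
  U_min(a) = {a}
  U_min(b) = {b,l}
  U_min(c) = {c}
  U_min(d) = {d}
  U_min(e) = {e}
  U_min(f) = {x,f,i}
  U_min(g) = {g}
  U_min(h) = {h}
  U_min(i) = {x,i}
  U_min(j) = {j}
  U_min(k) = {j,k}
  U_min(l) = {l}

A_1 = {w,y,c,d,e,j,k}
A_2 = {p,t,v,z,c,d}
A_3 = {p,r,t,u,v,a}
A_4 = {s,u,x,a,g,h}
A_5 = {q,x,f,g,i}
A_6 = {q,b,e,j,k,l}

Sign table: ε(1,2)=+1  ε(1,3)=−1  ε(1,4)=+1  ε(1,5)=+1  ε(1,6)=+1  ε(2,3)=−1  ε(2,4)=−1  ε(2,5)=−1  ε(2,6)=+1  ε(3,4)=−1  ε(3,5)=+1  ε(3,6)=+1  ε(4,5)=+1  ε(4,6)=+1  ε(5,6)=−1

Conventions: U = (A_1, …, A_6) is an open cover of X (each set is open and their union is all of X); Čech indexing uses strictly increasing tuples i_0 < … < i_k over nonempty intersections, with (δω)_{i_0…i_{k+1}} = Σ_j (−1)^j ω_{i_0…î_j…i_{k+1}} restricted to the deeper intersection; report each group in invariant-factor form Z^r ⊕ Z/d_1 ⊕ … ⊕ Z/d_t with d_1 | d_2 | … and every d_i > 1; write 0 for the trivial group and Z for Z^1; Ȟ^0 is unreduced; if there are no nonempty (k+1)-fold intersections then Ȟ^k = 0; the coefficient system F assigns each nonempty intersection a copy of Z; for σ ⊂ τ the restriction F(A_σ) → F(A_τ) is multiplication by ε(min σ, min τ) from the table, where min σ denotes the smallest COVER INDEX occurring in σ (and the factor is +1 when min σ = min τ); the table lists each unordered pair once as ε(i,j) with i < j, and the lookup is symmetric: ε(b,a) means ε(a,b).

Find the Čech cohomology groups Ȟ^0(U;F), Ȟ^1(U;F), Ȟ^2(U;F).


nonempty overlaps:
  A12={c,d} A16={e,j,k} A23={p,t,v} A34={u,a} A45={x,g} A56={q}
C dims 6,6; δ0: rk 6, SNF 1^5·2
degree 0: 6−6−0 = 0 → Ȟ^0 ≅ 0
degree 1: 6−0−6 = 0 plus torsion [2] → Ȟ^1 ≅ Z/2
degree 2: 0−0−0 = 0 → Ȟ^2 ≅ 0

Ȟ^0 ≅ 0,  Ȟ^1 ≅ Z/2,  Ȟ^2 ≅ 0


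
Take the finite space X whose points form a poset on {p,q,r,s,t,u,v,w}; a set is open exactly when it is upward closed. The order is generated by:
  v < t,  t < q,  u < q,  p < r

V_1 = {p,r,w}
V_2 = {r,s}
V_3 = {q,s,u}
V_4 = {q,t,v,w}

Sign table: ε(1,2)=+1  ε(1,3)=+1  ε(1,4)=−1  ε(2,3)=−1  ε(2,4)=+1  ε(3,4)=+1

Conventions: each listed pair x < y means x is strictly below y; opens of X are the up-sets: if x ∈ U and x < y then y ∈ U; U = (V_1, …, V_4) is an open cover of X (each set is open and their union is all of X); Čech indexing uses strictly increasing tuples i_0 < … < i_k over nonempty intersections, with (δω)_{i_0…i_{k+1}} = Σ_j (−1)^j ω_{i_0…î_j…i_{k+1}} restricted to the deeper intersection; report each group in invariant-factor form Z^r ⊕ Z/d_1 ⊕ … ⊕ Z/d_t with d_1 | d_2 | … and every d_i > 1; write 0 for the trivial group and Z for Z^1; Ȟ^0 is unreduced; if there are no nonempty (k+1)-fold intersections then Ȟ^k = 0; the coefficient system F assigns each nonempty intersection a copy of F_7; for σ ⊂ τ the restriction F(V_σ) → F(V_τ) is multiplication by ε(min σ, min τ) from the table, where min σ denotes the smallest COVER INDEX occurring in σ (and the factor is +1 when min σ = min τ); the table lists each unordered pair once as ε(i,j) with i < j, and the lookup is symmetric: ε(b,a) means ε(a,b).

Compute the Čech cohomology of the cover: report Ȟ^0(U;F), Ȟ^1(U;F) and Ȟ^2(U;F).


Ȟ^0(U;F) ≅ Z/7, Ȟ^1(U;F) ≅ Z/7, Ȟ^2(U;F) ≅ 0

nerve simplices:
  V12={r} V14={w} V23={s} V34={q}
C dims 4,4; δ0: rk_F7 3
degree 0: 4−3−0 = 1 → Ȟ^0 ≅ Z/7
degree 1: 4−0−3 = 1 → Ȟ^1 ≅ Z/7
degree 2: 0−0−0 = 0 → Ȟ^2 ≅ 0


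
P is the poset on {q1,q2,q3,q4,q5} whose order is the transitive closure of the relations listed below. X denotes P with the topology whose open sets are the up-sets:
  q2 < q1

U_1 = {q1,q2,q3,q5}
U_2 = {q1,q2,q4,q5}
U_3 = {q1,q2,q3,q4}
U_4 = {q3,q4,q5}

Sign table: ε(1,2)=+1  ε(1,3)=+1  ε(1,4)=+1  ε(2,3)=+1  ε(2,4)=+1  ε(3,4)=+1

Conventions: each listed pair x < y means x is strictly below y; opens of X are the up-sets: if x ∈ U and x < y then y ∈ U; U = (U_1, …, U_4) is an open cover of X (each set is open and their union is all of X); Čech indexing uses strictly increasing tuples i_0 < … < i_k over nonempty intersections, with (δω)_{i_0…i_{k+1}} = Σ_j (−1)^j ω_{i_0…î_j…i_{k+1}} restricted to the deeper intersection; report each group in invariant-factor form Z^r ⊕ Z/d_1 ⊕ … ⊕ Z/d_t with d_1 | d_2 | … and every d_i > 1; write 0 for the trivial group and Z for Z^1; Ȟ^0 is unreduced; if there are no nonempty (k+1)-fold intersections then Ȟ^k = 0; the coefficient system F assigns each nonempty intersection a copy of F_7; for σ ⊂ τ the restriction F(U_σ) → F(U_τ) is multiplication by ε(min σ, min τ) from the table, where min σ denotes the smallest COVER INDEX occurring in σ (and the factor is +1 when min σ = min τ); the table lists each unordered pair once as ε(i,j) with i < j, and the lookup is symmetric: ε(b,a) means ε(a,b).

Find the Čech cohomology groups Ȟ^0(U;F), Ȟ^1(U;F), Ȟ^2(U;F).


nerve simplices:
  U12={q1,q2,q5} U13={q1,q2,q3} U14={q3,q5} U23={q1,q2,q4} U24={q4,q5} U34={q3,q4}
  U123={q1,q2} U124={q5} U134={q3} U234={q4}
C dims 4,6,4; δ0: rk_F7 3; δ1: rk_F7 3
degree 0: 4−3−0 = 1 → Ȟ^0 ≅ Z/7
degree 1: 6−3−3 = 0 → Ȟ^1 ≅ 0
degree 2: 4−0−3 = 1 → Ȟ^2 ≅ Z/7

Ȟ^0(U;F) ≅ Z/7,  Ȟ^1(U;F) ≅ 0,  Ȟ^2(U;F) ≅ Z/7


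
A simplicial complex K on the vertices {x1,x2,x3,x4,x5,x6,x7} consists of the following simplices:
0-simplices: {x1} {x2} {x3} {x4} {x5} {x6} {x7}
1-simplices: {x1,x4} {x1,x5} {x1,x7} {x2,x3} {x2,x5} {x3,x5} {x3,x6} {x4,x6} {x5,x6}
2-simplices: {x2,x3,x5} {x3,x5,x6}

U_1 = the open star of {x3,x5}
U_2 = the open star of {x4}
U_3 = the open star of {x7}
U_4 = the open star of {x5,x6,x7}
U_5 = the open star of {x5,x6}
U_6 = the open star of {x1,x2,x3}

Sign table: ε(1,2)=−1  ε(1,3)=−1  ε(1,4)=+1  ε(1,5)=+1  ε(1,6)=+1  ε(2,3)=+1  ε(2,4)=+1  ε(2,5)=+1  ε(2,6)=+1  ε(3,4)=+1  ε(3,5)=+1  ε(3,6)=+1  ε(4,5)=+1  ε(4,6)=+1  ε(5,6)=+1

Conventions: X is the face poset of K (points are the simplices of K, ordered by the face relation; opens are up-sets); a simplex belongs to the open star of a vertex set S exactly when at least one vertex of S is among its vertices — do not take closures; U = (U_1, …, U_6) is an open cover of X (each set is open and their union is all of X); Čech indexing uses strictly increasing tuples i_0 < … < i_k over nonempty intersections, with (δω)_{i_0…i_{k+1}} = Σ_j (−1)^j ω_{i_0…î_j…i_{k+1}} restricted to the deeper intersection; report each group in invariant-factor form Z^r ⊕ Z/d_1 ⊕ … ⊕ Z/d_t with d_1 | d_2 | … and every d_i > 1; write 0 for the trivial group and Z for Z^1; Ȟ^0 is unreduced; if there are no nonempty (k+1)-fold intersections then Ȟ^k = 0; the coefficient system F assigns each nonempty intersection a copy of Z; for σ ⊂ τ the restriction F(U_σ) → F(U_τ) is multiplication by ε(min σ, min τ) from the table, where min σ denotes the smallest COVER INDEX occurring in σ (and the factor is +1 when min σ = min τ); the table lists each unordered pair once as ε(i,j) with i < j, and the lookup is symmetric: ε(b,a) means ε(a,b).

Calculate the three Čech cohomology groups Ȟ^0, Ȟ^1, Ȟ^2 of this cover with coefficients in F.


nerve simplices:
  U1={{x3},{x5},{x1,x5},{x2,x3},{x2,x5},{x3,x5},{x3,x6},{x5,x6},{x2,x3,x5},{x3,x5,x6}} U2={{x4},{x1,x4},{x4,x6}} U3={{x7},{x1,x7}} U4={{x5},{x6},{x7},{x1,x5},{x1,x7},{x2,x5},{x3,x5},{x3,x6},{x4,x6},{x5,x6},{x2,x3,x5},{x3,x5,x6}} U5={{x5},{x6},{x1,x5},{x2,x5},{x3,x5},{x3,x6},{x4,x6},{x5,x6},{x2,x3,x5},{x3,x5,x6}} U6={{x1},{x2},{x3},{x1,x4},{x1,x5},{x1,x7},{x2,x3},{x2,x5},{x3,x5},{x3,x6},{x2,x3,x5},{x3,x5,x6}}
  U14={{x5},{x1,x5},{x2,x5},{x3,x5},{x3,x6},{x5,x6},{x2,x3,x5},{x3,x5,x6}} U15={{x5},{x1,x5},{x2,x5},{x3,x5},{x3,x6},{x5,x6},{x2,x3,x5},{x3,x5,x6}} U16={{x3},{x1,x5},{x2,x3},{x2,x5},{x3,x5},{x3,x6},{x2,x3,x5},{x3,x5,x6}} U24={{x4,x6}} U25={{x4,x6}} U26={{x1,x4}} U34={{x7},{x1,x7}} U36={{x1,x7}} U45={{x5},{x6},{x1,x5},{x2,x5},{x3,x5},{x3,x6},{x4,x6},{x5,x6},{x2,x3,x5},{x3,x5,x6}} U46={{x1,x5},{x1,x7},{x2,x5},{x3,x5},{x3,x6},{x2,x3,x5},{x3,x5,x6}} U56={{x1,x5},{x2,x5},{x3,x5},{x3,x6},{x2,x3,x5},{x3,x5,x6}}
  U145={{x5},{x1,x5},{x2,x5},{x3,x5},{x3,x6},{x5,x6},{x2,x3,x5},{x3,x5,x6}} U146={{x1,x5},{x2,x5},{x3,x5},{x3,x6},{x2,x3,x5},{x3,x5,x6}} U156={{x1,x5},{x2,x5},{x3,x5},{x3,x6},{x2,x3,x5},{x3,x5,x6}} U245={{x4,x6}} U346={{x1,x7}} U456={{x1,x5},{x2,x5},{x3,x5},{x3,x6},{x2,x3,x5},{x3,x5,x6}}
  U1456={{x1,x5},{x2,x5},{x3,x5},{x3,x6},{x2,x3,x5},{x3,x5,x6}}
C dims 6,11,6,1; δ0: rk 5, SNF 1^5; δ1: rk 5, SNF 1^5; δ2: rk 1, SNF 1^1
degree 0: 6−5−0 = 1 → Ȟ^0 ≅ Z
degree 1: 11−5−5 = 1 → Ȟ^1 ≅ Z
degree 2: 6−1−5 = 0 → Ȟ^2 ≅ 0

Ȟ^0(U;F) ≅ Z, Ȟ^1(U;F) ≅ Z and Ȟ^2(U;F) ≅ 0


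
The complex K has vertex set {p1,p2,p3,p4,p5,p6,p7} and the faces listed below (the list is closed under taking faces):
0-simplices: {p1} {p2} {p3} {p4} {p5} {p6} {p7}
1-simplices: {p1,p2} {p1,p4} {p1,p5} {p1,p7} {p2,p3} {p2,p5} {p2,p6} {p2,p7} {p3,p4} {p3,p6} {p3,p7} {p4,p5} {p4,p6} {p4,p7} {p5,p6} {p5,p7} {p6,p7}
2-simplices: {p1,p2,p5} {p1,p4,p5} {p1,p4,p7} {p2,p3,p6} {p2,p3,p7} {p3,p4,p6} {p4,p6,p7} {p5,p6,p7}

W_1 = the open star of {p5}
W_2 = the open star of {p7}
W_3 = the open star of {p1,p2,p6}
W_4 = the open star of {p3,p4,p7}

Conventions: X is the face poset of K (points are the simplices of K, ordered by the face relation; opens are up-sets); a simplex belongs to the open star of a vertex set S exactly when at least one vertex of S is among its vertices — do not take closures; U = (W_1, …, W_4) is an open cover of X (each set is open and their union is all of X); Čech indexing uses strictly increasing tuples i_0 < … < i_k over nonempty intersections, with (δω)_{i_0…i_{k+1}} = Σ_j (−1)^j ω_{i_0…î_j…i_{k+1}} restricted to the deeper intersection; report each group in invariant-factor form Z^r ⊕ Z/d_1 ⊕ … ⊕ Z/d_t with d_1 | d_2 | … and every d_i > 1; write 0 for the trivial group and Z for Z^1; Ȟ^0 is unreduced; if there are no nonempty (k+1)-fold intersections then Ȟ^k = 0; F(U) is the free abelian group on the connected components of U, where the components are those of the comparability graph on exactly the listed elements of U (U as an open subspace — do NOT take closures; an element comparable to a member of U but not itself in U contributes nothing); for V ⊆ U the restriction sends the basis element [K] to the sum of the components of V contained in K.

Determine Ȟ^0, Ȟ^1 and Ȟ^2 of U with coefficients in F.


nerve simplices:
  W1={{p5},{p1,p5},{p2,p5},{p4,p5},{p5,p6},{p5,p7},{p1,p2,p5},{p1,p4,p5},{p5,p6,p7}} W2={{p7},{p1,p7},{p2,p7},{p3,p7},{p4,p7},{p5,p7},{p6,p7},{p1,p4,p7},{p2,p3,p7},{p4,p6,p7},{p5,p6,p7}} W3={{p1},{p2},{p6},{p1,p2},{p1,p4},{p1,p5},{p1,p7},{p2,p3},{p2,p5},{p2,p6},{p2,p7},{p3,p6},{p4,p6},{p5,p6},{p6,p7},{p1,p2,p5},{p1,p4,p5},{p1,p4,p7},{p2,p3,p6},{p2,p3,p7},{p3,p4,p6},{p4,p6,p7},{p5,p6,p7}} W4={{p3},{p4},{p7},{p1,p4},{p1,p7},{p2,p3},{p2,p7},{p3,p4},{p3,p6},{p3,p7},{p4,p5},{p4,p6},{p4,p7},{p5,p7},{p6,p7},{p1,p4,p5},{p1,p4,p7},{p2,p3,p6},{p2,p3,p7},{p3,p4,p6},{p4,p6,p7},{p5,p6,p7}}
  W12={{p5,p7},{p5,p6,p7}} W13={{p1,p5},{p2,p5},{p5,p6},{p1,p2,p5},{p1,p4,p5},{p5,p6,p7}} W14={{p4,p5},{p5,p7},{p1,p4,p5},{p5,p6,p7}} W23={{p1,p7},{p2,p7},{p6,p7},{p1,p4,p7},{p2,p3,p7},{p4,p6,p7},{p5,p6,p7}} W24={{p7},{p1,p7},{p2,p7},{p3,p7},{p4,p7},{p5,p7},{p6,p7},{p1,p4,p7},{p2,p3,p7},{p4,p6,p7},{p5,p6,p7}} W34={{p1,p4},{p1,p7},{p2,p3},{p2,p7},{p3,p6},{p4,p6},{p6,p7},{p1,p4,p5},{p1,p4,p7},{p2,p3,p6},{p2,p3,p7},{p3,p4,p6},{p4,p6,p7},{p5,p6,p7}}
  W123={{p5,p6,p7}} W124={{p5,p7},{p5,p6,p7}} W134={{p1,p4,p5},{p5,p6,p7}} W234={{p1,p7},{p2,p7},{p6,p7},{p1,p4,p7},{p2,p3,p7},{p4,p6,p7},{p5,p6,p7}}
  W1234={{p5,p6,p7}}
components per intersection:
  W1: {{p5},{p1,p5},{p2,p5},{p4,p5},{p5,p6},{p5,p7},{p1,p2,p5},{p1,p4,p5},{p5,p6,p7}}
  W2: {{p7},{p1,p7},{p2,p7},{p3,p7},{p4,p7},{p5,p7},{p6,p7},{p1,p4,p7},{p2,p3,p7},{p4,p6,p7},{p5,p6,p7}}
  W3: {{p1},{p2},{p6},{p1,p2},{p1,p4},{p1,p5},{p1,p7},{p2,p3},{p2,p5},{p2,p6},{p2,p7},{p3,p6},{p4,p6},{p5,p6},{p6,p7},{p1,p2,p5},{p1,p4,p5},{p1,p4,p7},{p2,p3,p6},{p2,p3,p7},{p3,p4,p6},{p4,p6,p7},{p5,p6,p7}}
  W4: {{p3},{p4},{p7},{p1,p4},{p1,p7},{p2,p3},{p2,p7},{p3,p4},{p3,p6},{p3,p7},{p4,p5},{p4,p6},{p4,p7},{p5,p7},{p6,p7},{p1,p4,p5},{p1,p4,p7},{p2,p3,p6},{p2,p3,p7},{p3,p4,p6},{p4,p6,p7},{p5,p6,p7}}
  W12: {{p5,p7},{p5,p6,p7}}
  W13: {{p1,p5},{p2,p5},{p1,p2,p5},{p1,p4,p5}} {{p5,p6},{p5,p6,p7}}
  W14: {{p4,p5},{p1,p4,p5}} {{p5,p7},{p5,p6,p7}}
  W23: {{p1,p7},{p1,p4,p7}} {{p2,p7},{p2,p3,p7}} {{p6,p7},{p4,p6,p7},{p5,p6,p7}}
  W24: {{p7},{p1,p7},{p2,p7},{p3,p7},{p4,p7},{p5,p7},{p6,p7},{p1,p4,p7},{p2,p3,p7},{p4,p6,p7},{p5,p6,p7}}
  W34: {{p1,p4},{p1,p7},{p1,p4,p5},{p1,p4,p7}} {{p2,p3},{p2,p7},{p3,p6},{p4,p6},{p6,p7},{p2,p3,p6},{p2,p3,p7},{p3,p4,p6},{p4,p6,p7},{p5,p6,p7}}
  W123: {{p5,p6,p7}}
  W124: {{p5,p7},{p5,p6,p7}}
  W134: {{p1,p4,p5}} {{p5,p6,p7}}
  W234: {{p1,p7},{p1,p4,p7}} {{p2,p7},{p2,p3,p7}} {{p6,p7},{p4,p6,p7},{p5,p6,p7}}
  W1234: {{p5,p6,p7}}
C dims 4,11,7,1; δ0: rk 3, SNF 1^3; δ1: rk 6, SNF 1^6; δ2: rk 1, SNF 1^1
degree 0: 4−3−0 = 1 → Ȟ^0 ≅ Z
degree 1: 11−6−3 = 2 → Ȟ^1 ≅ Z^2
degree 2: 7−1−6 = 0 → Ȟ^2 ≅ 0

Ȟ^0(U;F) ≅ Z; Ȟ^1(U;F) ≅ Z^2; Ȟ^2(U;F) ≅ 0


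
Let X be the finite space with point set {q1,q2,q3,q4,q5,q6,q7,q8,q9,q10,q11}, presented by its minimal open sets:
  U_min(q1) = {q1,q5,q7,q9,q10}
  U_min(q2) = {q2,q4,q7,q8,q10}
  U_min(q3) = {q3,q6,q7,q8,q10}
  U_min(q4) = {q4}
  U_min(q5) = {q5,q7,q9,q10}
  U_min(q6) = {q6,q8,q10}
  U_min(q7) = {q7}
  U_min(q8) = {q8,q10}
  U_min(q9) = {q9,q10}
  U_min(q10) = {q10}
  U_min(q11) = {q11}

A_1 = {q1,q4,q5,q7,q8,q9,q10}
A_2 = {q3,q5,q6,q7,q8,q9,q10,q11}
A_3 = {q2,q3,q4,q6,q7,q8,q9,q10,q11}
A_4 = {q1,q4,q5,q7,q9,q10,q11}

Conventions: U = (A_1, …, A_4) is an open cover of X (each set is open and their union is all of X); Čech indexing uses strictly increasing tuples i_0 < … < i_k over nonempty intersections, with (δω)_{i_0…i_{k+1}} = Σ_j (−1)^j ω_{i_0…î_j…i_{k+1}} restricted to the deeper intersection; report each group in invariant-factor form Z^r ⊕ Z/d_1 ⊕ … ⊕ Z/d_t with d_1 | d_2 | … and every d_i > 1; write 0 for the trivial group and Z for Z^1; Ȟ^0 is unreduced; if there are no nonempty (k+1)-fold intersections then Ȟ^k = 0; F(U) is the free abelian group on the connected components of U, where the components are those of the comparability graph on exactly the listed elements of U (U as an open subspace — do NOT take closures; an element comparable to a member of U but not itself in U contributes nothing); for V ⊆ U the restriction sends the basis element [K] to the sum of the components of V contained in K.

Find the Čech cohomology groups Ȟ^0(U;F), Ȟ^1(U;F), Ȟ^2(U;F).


cover nerve:
  A12={q5,q7,q8,q9,q10} A13={q4,q7,q8,q9,q10} A14={q1,q4,q5,q7,q9,q10} A23={q3,q6,q7,q8,q9,q10,q11} A24={q5,q7,q9,q10,q11} A34={q4,q7,q9,q10,q11}
  A123={q7,q8,q9,q10} A124={q5,q7,q9,q10} A134={q4,q7,q9,q10} A234={q7,q9,q10,q11}
  A1234={q7,q9,q10}
components per intersection:
  A1: {q1,q5,q7,q8,q9,q10} {q4}
  A2: {q3,q5,q6,q7,q8,q9,q10} {q11}
  A3: {q2,q3,q4,q6,q7,q8,q9,q10} {q11}
  A4: {q1,q5,q7,q9,q10} {q4} {q11}
  A12: {q5,q7,q8,q9,q10}
  A13: {q4} {q7} {q8,q9,q10}
  A14: {q1,q5,q7,q9,q10} {q4}
  A23: {q3,q6,q7,q8,q9,q10} {q11}
  A24: {q5,q7,q9,q10} {q11}
  A34: {q4} {q7} {q9,q10} {q11}
  A123: {q7} {q8,q9,q10}
  A124: {q5,q7,q9,q10}
  A134: {q4} {q7} {q9,q10}
  A234: {q7} {q9,q10} {q11}
  A1234: {q7} {q9,q10}
C dims 9,14,9,2; δ0: rk 7, SNF 1^7; δ1: rk 7, SNF 1^7; δ2: rk 2, SNF 1^2
Ȟ^0: (9−7)−0=2 ⇒ Z^2
Ȟ^1: (14−7)−7=0 ⇒ 0
Ȟ^2: (9−2)−7=0 ⇒ 0

Ȟ^0 ≅ Z^2, Ȟ^1 ≅ 0, Ȟ^2 ≅ 0
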